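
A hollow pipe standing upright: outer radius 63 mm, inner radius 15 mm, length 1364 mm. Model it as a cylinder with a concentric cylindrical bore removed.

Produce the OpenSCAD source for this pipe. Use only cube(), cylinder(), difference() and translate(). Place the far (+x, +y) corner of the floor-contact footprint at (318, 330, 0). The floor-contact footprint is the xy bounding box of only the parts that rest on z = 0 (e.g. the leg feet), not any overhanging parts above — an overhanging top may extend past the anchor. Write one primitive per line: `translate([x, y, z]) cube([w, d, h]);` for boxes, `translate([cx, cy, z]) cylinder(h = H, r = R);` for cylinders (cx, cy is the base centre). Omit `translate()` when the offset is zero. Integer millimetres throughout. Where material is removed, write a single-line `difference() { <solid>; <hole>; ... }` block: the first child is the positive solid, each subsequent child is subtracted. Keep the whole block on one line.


difference() { translate([255, 267, 0]) cylinder(h = 1364, r = 63); translate([255, 267, 0]) cylinder(h = 1364, r = 15); }


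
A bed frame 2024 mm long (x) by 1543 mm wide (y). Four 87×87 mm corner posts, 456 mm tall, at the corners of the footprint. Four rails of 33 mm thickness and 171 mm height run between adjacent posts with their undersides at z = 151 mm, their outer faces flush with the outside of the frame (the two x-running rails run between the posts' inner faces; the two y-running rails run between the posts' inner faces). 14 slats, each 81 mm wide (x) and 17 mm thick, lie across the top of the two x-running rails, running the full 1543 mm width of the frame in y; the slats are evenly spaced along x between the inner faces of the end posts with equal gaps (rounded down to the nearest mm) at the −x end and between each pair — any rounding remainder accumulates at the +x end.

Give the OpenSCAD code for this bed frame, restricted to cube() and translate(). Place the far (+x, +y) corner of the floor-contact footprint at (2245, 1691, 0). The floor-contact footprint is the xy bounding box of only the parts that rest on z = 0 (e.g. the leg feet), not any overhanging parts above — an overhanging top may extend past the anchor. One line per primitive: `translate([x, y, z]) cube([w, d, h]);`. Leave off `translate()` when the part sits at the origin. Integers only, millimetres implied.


// slat z = rail_z + rail_h = 151 + 171 = 322
// slat gap = ⌊(1850 − 14·81) / 15⌋ = 47
translate([221, 148, 0]) cube([87, 87, 456]);
translate([221, 1604, 0]) cube([87, 87, 456]);
translate([2158, 148, 0]) cube([87, 87, 456]);
translate([2158, 1604, 0]) cube([87, 87, 456]);
translate([308, 148, 151]) cube([1850, 33, 171]);
translate([308, 1658, 151]) cube([1850, 33, 171]);
translate([221, 235, 151]) cube([33, 1369, 171]);
translate([2212, 235, 151]) cube([33, 1369, 171]);
translate([355, 148, 322]) cube([81, 1543, 17]);
translate([483, 148, 322]) cube([81, 1543, 17]);
translate([611, 148, 322]) cube([81, 1543, 17]);
translate([739, 148, 322]) cube([81, 1543, 17]);
translate([867, 148, 322]) cube([81, 1543, 17]);
translate([995, 148, 322]) cube([81, 1543, 17]);
translate([1123, 148, 322]) cube([81, 1543, 17]);
translate([1251, 148, 322]) cube([81, 1543, 17]);
translate([1379, 148, 322]) cube([81, 1543, 17]);
translate([1507, 148, 322]) cube([81, 1543, 17]);
translate([1635, 148, 322]) cube([81, 1543, 17]);
translate([1763, 148, 322]) cube([81, 1543, 17]);
translate([1891, 148, 322]) cube([81, 1543, 17]);
translate([2019, 148, 322]) cube([81, 1543, 17]);


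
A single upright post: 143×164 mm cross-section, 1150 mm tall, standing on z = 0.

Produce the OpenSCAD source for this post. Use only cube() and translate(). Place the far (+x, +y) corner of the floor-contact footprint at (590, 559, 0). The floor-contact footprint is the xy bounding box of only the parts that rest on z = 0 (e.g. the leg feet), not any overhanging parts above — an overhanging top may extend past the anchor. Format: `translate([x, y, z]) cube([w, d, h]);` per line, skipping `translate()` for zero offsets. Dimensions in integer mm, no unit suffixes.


translate([447, 395, 0]) cube([143, 164, 1150]);


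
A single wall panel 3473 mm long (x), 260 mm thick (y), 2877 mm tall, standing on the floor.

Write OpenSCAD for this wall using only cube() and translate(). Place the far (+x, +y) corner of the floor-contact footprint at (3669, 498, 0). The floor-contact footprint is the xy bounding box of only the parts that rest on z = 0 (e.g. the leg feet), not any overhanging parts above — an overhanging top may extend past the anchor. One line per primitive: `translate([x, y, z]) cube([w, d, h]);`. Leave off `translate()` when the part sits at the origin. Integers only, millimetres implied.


translate([196, 238, 0]) cube([3473, 260, 2877]);


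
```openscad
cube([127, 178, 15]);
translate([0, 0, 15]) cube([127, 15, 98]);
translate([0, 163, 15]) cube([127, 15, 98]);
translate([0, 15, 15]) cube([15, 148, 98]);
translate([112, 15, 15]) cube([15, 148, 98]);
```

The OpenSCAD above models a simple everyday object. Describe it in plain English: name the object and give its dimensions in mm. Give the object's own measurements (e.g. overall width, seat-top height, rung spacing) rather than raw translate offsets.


An open-topped rectangular box: outside dimensions 127×178×113 mm, with a uniform wall and base thickness of 15 mm. The base is a full 127×178 slab on the floor; four walls sit on top of the base. The front and back walls (the −y and +y sides) span the full width; the two side walls fit between them.


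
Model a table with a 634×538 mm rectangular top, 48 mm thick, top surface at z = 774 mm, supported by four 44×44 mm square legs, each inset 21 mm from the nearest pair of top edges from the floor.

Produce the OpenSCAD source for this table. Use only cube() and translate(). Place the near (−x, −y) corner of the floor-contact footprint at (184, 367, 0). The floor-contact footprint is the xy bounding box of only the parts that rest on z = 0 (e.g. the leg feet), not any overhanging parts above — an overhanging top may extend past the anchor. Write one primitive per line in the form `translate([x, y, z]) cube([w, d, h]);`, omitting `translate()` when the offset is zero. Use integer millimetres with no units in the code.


translate([163, 346, 726]) cube([634, 538, 48]);
translate([184, 367, 0]) cube([44, 44, 726]);
translate([732, 367, 0]) cube([44, 44, 726]);
translate([184, 819, 0]) cube([44, 44, 726]);
translate([732, 819, 0]) cube([44, 44, 726]);


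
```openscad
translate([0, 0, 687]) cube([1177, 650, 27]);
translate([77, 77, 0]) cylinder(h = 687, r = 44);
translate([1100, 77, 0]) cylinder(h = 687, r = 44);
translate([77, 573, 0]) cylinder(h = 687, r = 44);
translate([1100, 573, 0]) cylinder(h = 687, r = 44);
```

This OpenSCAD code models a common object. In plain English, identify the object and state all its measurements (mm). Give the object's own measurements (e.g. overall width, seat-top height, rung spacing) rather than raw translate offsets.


A rectangular dining table. The top is 1177×650×27 mm with its upper surface at z = 714 mm. It stands on four round legs of 88 mm diameter, each leg's bounding box inset 33 mm from the nearest pair of top edges, running from the floor to the underside of the top.


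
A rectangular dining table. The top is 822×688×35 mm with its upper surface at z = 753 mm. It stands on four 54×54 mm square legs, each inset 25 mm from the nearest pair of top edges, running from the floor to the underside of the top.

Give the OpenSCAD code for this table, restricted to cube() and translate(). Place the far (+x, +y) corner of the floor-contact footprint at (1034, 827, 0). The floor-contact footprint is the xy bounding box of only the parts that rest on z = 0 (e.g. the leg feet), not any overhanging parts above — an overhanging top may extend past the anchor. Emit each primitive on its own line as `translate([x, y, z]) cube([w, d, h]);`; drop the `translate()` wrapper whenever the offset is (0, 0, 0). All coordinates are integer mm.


// leg_h = 753 - 35 = 718
translate([237, 164, 718]) cube([822, 688, 35]);
translate([262, 189, 0]) cube([54, 54, 718]);
translate([980, 189, 0]) cube([54, 54, 718]);
translate([262, 773, 0]) cube([54, 54, 718]);
translate([980, 773, 0]) cube([54, 54, 718]);


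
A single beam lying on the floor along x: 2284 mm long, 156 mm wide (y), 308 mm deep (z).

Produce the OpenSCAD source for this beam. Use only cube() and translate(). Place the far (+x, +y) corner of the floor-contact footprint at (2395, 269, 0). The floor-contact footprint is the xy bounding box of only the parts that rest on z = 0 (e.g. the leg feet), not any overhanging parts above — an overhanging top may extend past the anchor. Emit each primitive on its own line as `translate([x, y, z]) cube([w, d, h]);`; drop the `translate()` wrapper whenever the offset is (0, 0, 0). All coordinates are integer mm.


translate([111, 113, 0]) cube([2284, 156, 308]);


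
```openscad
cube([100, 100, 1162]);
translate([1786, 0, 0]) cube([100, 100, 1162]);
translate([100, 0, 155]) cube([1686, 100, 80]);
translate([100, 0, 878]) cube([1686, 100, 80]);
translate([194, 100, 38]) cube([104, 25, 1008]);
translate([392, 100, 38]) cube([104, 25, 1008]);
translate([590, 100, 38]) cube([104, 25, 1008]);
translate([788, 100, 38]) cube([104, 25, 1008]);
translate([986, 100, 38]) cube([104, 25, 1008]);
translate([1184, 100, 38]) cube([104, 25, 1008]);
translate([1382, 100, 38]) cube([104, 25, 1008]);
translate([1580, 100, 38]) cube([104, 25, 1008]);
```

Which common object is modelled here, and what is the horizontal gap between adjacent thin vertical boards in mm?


A fence section. The picket gap is 94 mm.

Two posts, two rails, 8 pickets — a fence section. Span 1686 mm holds 8 pickets of 104 mm with 9 equal gaps: ⌊(1686 − 8·104) / 9⌋ = 94 mm.


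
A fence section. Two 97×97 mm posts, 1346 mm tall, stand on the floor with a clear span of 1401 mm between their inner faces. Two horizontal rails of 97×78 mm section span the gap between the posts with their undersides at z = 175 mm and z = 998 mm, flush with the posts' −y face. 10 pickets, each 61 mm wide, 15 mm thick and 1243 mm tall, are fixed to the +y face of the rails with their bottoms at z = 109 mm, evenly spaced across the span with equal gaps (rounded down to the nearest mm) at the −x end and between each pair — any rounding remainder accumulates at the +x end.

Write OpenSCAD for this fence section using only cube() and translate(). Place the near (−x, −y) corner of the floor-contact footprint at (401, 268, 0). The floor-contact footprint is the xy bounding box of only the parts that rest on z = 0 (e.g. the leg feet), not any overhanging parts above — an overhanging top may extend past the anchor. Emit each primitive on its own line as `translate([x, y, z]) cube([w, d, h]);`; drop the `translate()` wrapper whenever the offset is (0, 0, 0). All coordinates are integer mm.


translate([401, 268, 0]) cube([97, 97, 1346]);
translate([1899, 268, 0]) cube([97, 97, 1346]);
translate([498, 268, 175]) cube([1401, 97, 78]);
translate([498, 268, 998]) cube([1401, 97, 78]);
translate([569, 365, 109]) cube([61, 15, 1243]);
translate([701, 365, 109]) cube([61, 15, 1243]);
translate([833, 365, 109]) cube([61, 15, 1243]);
translate([965, 365, 109]) cube([61, 15, 1243]);
translate([1097, 365, 109]) cube([61, 15, 1243]);
translate([1229, 365, 109]) cube([61, 15, 1243]);
translate([1361, 365, 109]) cube([61, 15, 1243]);
translate([1493, 365, 109]) cube([61, 15, 1243]);
translate([1625, 365, 109]) cube([61, 15, 1243]);
translate([1757, 365, 109]) cube([61, 15, 1243]);


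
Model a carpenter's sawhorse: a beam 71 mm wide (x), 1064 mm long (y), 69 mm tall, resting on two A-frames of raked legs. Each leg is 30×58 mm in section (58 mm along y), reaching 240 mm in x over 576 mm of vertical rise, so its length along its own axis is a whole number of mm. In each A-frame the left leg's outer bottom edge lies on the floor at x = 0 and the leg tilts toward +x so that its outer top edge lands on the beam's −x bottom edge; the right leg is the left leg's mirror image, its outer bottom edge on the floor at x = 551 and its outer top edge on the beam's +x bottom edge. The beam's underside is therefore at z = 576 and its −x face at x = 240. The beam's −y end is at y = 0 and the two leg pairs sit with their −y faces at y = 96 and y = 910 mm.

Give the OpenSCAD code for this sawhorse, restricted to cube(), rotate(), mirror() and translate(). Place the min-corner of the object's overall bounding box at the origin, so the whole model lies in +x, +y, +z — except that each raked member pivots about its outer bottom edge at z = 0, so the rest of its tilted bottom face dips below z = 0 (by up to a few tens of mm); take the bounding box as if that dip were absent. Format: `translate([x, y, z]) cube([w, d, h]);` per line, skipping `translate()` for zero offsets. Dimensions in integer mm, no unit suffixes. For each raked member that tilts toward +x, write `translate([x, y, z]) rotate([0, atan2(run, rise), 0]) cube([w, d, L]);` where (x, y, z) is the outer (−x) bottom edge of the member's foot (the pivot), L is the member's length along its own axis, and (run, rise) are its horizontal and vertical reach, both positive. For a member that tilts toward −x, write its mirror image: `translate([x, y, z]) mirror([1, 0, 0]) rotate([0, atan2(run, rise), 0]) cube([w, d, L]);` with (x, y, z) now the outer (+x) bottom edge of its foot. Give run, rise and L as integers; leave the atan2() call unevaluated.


translate([240, 0, 576]) cube([71, 1064, 69]);
translate([0, 96, 0]) rotate([0, atan2(240, 576), 0]) cube([30, 58, 624]);
translate([551, 96, 0]) mirror([1, 0, 0]) rotate([0, atan2(240, 576), 0]) cube([30, 58, 624]);
translate([0, 910, 0]) rotate([0, atan2(240, 576), 0]) cube([30, 58, 624]);
translate([551, 910, 0]) mirror([1, 0, 0]) rotate([0, atan2(240, 576), 0]) cube([30, 58, 624]);


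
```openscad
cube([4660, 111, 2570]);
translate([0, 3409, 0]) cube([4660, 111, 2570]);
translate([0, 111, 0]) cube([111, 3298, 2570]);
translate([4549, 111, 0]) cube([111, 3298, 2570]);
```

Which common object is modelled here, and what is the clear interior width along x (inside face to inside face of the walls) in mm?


A house (or room) frame. The interior width is 4438 mm.

Four 2570 mm walls enclosing a rectangle with no floor or roof — a room or house frame. Outside width is 4660 mm and wall thickness is 111 mm, so the interior width is 4660 − 2 × 111 = 4438 mm.


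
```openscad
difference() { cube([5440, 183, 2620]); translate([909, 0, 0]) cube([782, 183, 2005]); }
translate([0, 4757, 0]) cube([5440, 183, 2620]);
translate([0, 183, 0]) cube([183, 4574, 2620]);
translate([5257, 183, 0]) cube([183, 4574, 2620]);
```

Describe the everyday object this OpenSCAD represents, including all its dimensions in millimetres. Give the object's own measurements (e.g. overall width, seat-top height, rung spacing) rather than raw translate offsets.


A single room: four walls, each 2620 mm tall and 183 mm thick, enclosing an outside footprint 5440×4940 mm (x × y), no floor or roof. The front and back walls (−y and +y sides) run the full x-width; the side walls fit between their inner faces. A door opening 782 mm wide and 2005 mm tall is cut through the front wall from the floor up, its −x edge 909 mm from the wall's −x end.


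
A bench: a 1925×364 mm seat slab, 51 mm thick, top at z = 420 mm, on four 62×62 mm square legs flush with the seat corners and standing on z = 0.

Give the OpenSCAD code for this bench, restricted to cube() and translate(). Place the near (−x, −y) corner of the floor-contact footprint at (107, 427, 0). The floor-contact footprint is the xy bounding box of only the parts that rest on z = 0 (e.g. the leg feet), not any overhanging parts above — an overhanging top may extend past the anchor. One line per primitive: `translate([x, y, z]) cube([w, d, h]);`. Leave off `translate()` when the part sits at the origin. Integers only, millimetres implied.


// leg_h = 420 − 51 = 369
translate([107, 427, 369]) cube([1925, 364, 51]);
translate([107, 427, 0]) cube([62, 62, 369]);
translate([107, 729, 0]) cube([62, 62, 369]);
translate([1970, 427, 0]) cube([62, 62, 369]);
translate([1970, 729, 0]) cube([62, 62, 369]);


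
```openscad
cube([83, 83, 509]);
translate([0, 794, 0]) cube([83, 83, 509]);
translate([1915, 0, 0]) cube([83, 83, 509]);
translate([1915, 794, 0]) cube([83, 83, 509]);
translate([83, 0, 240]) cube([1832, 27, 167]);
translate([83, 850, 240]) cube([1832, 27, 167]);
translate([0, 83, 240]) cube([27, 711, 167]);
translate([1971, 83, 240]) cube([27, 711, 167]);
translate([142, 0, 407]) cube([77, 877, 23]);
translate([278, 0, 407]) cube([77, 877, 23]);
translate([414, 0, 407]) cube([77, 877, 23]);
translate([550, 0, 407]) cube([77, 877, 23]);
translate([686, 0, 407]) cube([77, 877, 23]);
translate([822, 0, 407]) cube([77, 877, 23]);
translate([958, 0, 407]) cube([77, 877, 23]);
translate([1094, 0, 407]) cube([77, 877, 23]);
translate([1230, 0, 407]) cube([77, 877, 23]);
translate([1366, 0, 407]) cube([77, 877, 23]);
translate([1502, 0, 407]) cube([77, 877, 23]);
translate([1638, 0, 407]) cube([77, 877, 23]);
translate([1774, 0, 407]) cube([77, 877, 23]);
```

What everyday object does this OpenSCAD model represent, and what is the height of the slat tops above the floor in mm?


A bed frame. The slat-top height is 430 mm.

Four posts, four rails, and a row of slats — a bed frame. Slats sit on the rails at z = 240 + 167 = 407; with slat thickness 23, the top is 430 mm.


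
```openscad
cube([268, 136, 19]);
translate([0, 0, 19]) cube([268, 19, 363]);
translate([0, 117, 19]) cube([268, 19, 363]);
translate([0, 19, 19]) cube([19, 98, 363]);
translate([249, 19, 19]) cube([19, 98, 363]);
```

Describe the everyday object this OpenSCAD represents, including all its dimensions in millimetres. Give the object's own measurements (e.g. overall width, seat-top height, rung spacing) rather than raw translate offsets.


An open-topped rectangular box: outside dimensions 268×136×382 mm, with a uniform wall and base thickness of 19 mm. The base is a full 268×136 slab on the floor; four walls sit on top of the base. The front and back walls (the −y and +y sides) span the full width; the two side walls fit between them.


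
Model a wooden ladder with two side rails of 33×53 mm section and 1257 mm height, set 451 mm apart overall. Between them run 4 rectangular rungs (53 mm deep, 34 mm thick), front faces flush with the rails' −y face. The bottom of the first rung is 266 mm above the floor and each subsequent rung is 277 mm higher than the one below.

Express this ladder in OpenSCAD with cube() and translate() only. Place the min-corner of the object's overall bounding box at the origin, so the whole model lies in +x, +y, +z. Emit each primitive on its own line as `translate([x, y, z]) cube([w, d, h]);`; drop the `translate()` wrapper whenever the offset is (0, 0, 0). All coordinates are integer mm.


cube([33, 53, 1257]);
translate([418, 0, 0]) cube([33, 53, 1257]);
translate([33, 0, 266]) cube([385, 53, 34]);
translate([33, 0, 543]) cube([385, 53, 34]);
translate([33, 0, 820]) cube([385, 53, 34]);
translate([33, 0, 1097]) cube([385, 53, 34]);


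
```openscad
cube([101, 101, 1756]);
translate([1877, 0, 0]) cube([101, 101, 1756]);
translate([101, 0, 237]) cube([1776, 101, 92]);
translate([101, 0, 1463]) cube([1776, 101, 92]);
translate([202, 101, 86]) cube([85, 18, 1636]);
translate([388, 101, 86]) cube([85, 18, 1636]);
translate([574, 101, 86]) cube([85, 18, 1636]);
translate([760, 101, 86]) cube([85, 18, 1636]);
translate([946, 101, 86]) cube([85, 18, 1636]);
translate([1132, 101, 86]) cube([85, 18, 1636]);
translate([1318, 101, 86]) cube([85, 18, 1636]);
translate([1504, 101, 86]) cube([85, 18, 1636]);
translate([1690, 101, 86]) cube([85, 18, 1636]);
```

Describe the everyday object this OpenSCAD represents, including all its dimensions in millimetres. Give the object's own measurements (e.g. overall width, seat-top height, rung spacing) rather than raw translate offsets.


A fence section. Two 101×101 mm posts, 1756 mm tall, stand on the floor with a clear span of 1776 mm between their inner faces. Two horizontal rails of 101×92 mm section span the gap between the posts with their undersides at z = 237 mm and z = 1463 mm, flush with the posts' −y face. 9 pickets, each 85 mm wide, 18 mm thick and 1636 mm tall, are fixed to the +y face of the rails with their bottoms at z = 86 mm, spaced across the span with a 101 mm gap after the −x post and between neighbouring pickets, with 102 mm left before the +x post.


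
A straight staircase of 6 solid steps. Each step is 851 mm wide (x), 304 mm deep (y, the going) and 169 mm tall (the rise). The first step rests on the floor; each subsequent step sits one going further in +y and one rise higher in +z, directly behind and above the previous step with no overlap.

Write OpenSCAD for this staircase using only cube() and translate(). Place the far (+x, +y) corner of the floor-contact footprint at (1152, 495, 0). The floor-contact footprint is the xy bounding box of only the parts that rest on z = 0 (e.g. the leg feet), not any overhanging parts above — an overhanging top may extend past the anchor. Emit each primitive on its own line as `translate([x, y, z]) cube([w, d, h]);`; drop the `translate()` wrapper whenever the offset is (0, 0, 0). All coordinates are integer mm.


translate([301, 191, 0]) cube([851, 304, 169]);
translate([301, 495, 169]) cube([851, 304, 169]);
translate([301, 799, 338]) cube([851, 304, 169]);
translate([301, 1103, 507]) cube([851, 304, 169]);
translate([301, 1407, 676]) cube([851, 304, 169]);
translate([301, 1711, 845]) cube([851, 304, 169]);


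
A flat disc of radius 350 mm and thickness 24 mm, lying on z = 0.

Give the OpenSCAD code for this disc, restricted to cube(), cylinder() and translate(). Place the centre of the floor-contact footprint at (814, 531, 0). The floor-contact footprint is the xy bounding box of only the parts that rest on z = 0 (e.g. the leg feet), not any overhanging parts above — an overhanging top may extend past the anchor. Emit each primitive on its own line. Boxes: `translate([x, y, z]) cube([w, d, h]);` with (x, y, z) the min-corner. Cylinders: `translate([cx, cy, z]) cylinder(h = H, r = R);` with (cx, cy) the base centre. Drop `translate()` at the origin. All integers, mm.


translate([814, 531, 0]) cylinder(h = 24, r = 350);


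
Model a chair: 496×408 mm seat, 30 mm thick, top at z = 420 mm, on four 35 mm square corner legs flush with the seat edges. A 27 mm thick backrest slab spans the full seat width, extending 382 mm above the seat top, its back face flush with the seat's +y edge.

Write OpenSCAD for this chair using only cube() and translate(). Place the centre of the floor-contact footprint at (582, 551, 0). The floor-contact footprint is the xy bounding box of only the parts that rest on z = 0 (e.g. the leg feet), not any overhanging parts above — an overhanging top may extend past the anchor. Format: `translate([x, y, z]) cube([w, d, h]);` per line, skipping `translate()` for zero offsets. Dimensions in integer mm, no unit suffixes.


// leg_h = 420 - 30 = 390
translate([334, 347, 390]) cube([496, 408, 30]);
translate([334, 347, 0]) cube([35, 35, 390]);
translate([795, 347, 0]) cube([35, 35, 390]);
translate([334, 720, 0]) cube([35, 35, 390]);
translate([795, 720, 0]) cube([35, 35, 390]);
translate([334, 728, 420]) cube([496, 27, 382]);


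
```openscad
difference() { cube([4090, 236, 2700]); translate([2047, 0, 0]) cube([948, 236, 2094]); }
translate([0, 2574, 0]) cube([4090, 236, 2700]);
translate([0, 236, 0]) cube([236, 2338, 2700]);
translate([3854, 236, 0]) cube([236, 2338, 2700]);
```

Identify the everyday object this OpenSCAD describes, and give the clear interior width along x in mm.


A single room. The interior width is 3618 mm.

Four walls enclosing a rectangle with a door in the front wall — a room. Outside width 4090 minus two 236 mm walls gives 3618 mm.


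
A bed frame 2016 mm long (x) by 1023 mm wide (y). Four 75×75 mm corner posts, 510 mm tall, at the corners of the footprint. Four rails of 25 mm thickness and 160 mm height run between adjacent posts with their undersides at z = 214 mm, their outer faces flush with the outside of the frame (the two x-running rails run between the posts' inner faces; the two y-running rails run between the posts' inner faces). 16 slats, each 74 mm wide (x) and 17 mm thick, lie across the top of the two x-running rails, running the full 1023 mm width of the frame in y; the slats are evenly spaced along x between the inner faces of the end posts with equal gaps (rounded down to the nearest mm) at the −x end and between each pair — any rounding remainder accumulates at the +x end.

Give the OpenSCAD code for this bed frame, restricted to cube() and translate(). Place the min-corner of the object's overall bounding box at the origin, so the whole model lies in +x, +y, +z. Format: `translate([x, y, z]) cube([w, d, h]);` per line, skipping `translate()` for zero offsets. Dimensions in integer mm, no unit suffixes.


// slat z = rail_z + rail_h = 214 + 160 = 374
// slat gap = ⌊(1866 − 16·74) / 17⌋ = 40
cube([75, 75, 510]);
translate([0, 948, 0]) cube([75, 75, 510]);
translate([1941, 0, 0]) cube([75, 75, 510]);
translate([1941, 948, 0]) cube([75, 75, 510]);
translate([75, 0, 214]) cube([1866, 25, 160]);
translate([75, 998, 214]) cube([1866, 25, 160]);
translate([0, 75, 214]) cube([25, 873, 160]);
translate([1991, 75, 214]) cube([25, 873, 160]);
translate([115, 0, 374]) cube([74, 1023, 17]);
translate([229, 0, 374]) cube([74, 1023, 17]);
translate([343, 0, 374]) cube([74, 1023, 17]);
translate([457, 0, 374]) cube([74, 1023, 17]);
translate([571, 0, 374]) cube([74, 1023, 17]);
translate([685, 0, 374]) cube([74, 1023, 17]);
translate([799, 0, 374]) cube([74, 1023, 17]);
translate([913, 0, 374]) cube([74, 1023, 17]);
translate([1027, 0, 374]) cube([74, 1023, 17]);
translate([1141, 0, 374]) cube([74, 1023, 17]);
translate([1255, 0, 374]) cube([74, 1023, 17]);
translate([1369, 0, 374]) cube([74, 1023, 17]);
translate([1483, 0, 374]) cube([74, 1023, 17]);
translate([1597, 0, 374]) cube([74, 1023, 17]);
translate([1711, 0, 374]) cube([74, 1023, 17]);
translate([1825, 0, 374]) cube([74, 1023, 17]);


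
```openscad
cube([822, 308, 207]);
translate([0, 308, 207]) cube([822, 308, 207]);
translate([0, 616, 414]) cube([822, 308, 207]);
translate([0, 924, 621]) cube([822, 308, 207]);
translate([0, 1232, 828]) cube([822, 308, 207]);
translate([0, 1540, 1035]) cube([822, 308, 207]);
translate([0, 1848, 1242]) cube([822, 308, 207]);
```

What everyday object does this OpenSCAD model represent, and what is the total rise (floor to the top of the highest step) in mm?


A staircase. The total rise is 1449 mm.

7 identical blocks, each offset up and back from the previous — a staircase. Each step is 207 mm tall and there are 7 of them, so the total rise is 7 × 207 = 1449 mm.


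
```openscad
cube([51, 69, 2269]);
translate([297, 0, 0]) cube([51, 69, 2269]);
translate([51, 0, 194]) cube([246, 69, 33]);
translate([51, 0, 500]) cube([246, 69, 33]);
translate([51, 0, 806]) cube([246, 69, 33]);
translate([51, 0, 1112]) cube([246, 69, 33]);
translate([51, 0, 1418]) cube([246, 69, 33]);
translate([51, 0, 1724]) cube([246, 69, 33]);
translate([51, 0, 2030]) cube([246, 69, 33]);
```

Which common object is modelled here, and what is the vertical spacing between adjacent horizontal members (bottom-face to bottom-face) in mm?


A ladder. The rung spacing is 306 mm.

Two tall 51×69 posts with 7 short bars between them — a ladder. Adjacent rungs sit at z = 194 and z = 500, so the spacing is 500 − 194 = 306 mm.


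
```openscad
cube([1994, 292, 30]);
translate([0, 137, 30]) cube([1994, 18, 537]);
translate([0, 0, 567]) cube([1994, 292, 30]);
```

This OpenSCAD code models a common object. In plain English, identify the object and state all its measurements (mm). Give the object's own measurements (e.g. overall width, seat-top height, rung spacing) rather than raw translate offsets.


An I-beam lying along x, 1994 mm long. Overall section height 597 mm. Two flanges 292 mm wide (y) and 30 mm thick, one on the floor and one at the top; a web 18 mm thick runs between them, centred on the flange width.


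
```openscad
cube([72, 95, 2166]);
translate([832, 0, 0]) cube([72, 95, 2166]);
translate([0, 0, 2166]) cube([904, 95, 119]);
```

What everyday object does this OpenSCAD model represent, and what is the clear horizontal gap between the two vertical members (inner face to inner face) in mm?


A door frame. The clear opening width is 760 mm.

Two 2166 mm tall posts with a header on top — a door frame. The left jamb is 72 mm wide at x = 0; the right jamb starts at x = 832. The clear opening is 832 − 72 = 760 mm.


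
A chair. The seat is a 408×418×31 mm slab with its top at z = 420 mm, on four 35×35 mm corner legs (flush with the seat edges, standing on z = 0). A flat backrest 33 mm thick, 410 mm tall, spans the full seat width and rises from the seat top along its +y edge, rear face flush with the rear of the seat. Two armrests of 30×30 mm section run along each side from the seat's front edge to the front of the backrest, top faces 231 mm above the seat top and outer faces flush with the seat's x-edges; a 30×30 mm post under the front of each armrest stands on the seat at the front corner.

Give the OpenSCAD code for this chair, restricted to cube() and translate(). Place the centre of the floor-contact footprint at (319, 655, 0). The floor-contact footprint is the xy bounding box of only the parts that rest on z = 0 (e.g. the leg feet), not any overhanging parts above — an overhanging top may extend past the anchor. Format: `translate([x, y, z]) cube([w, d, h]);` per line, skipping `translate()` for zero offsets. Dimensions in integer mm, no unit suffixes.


// leg_h = 420 - 31 = 389
// arm post h = 231 - 30 = 201
translate([115, 446, 389]) cube([408, 418, 31]);
translate([115, 446, 0]) cube([35, 35, 389]);
translate([488, 446, 0]) cube([35, 35, 389]);
translate([115, 829, 0]) cube([35, 35, 389]);
translate([488, 829, 0]) cube([35, 35, 389]);
translate([115, 831, 420]) cube([408, 33, 410]);
translate([115, 446, 621]) cube([30, 385, 30]);
translate([493, 446, 621]) cube([30, 385, 30]);
translate([115, 446, 420]) cube([30, 30, 201]);
translate([493, 446, 420]) cube([30, 30, 201]);


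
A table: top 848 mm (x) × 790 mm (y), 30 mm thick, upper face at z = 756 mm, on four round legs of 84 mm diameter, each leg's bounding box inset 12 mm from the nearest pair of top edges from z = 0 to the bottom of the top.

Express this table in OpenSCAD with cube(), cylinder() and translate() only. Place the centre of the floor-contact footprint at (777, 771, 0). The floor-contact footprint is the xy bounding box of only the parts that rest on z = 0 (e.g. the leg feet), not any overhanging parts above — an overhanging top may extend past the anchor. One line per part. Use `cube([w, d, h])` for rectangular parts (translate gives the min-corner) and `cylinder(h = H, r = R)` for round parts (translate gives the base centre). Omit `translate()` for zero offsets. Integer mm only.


translate([353, 376, 726]) cube([848, 790, 30]);
translate([407, 430, 0]) cylinder(h = 726, r = 42);
translate([1147, 430, 0]) cylinder(h = 726, r = 42);
translate([407, 1112, 0]) cylinder(h = 726, r = 42);
translate([1147, 1112, 0]) cylinder(h = 726, r = 42);


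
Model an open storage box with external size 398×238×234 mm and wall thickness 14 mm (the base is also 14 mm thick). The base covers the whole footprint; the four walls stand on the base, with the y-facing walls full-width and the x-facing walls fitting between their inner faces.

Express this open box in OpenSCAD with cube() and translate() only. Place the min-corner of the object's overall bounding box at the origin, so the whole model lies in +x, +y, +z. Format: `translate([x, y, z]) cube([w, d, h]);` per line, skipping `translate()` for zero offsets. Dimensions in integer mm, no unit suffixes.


cube([398, 238, 14]);
translate([0, 0, 14]) cube([398, 14, 220]);
translate([0, 224, 14]) cube([398, 14, 220]);
translate([0, 14, 14]) cube([14, 210, 220]);
translate([384, 14, 14]) cube([14, 210, 220]);


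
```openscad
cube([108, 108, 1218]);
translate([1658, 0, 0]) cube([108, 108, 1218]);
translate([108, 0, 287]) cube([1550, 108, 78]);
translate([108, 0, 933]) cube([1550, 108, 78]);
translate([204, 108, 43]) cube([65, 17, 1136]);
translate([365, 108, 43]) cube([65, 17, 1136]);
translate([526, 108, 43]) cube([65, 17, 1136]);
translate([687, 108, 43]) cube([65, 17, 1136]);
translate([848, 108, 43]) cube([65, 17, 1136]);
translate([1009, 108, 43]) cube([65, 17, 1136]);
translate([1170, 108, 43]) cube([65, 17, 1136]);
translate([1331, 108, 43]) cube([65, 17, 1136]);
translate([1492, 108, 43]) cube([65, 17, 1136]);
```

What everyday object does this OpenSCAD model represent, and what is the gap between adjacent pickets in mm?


A fence section. The picket gap is 96 mm.

Two posts, two rails, 9 pickets — a fence section. Span 1550 mm holds 9 pickets of 65 mm with 10 equal gaps: ⌊(1550 − 9·65) / 10⌋ = 96 mm.


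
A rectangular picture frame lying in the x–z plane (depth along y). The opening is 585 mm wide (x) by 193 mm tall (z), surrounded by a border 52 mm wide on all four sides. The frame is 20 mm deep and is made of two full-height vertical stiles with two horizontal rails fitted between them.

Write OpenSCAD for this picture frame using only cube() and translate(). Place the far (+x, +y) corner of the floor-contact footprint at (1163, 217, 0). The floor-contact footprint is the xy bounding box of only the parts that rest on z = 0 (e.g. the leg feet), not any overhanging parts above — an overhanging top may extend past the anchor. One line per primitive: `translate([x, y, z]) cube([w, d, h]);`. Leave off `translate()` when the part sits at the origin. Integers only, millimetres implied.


translate([474, 197, 0]) cube([52, 20, 297]);
translate([1111, 197, 0]) cube([52, 20, 297]);
translate([526, 197, 0]) cube([585, 20, 52]);
translate([526, 197, 245]) cube([585, 20, 52]);


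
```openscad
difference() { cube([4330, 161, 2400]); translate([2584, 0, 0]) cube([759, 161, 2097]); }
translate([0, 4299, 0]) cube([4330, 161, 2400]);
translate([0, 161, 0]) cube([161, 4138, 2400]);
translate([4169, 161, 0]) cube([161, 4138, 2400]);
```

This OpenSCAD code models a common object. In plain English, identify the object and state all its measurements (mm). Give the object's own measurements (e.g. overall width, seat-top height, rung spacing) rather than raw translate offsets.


A single room: four walls, each 2400 mm tall and 161 mm thick, enclosing an outside footprint 4330×4460 mm (x × y), no floor or roof. The front and back walls (−y and +y sides) run the full x-width; the side walls fit between their inner faces. A door opening 759 mm wide and 2097 mm tall is cut through the front wall from the floor up, its −x edge 2584 mm from the wall's −x end.


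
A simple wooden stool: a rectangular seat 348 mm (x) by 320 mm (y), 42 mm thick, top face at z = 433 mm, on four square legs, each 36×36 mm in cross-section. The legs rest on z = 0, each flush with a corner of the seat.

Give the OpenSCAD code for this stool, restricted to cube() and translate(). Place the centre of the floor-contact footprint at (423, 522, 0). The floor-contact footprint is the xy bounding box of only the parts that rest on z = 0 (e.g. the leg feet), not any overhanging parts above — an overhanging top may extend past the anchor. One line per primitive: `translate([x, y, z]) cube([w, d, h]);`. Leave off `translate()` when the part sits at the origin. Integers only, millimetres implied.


translate([249, 362, 391]) cube([348, 320, 42]);
translate([249, 362, 0]) cube([36, 36, 391]);
translate([561, 362, 0]) cube([36, 36, 391]);
translate([249, 646, 0]) cube([36, 36, 391]);
translate([561, 646, 0]) cube([36, 36, 391]);


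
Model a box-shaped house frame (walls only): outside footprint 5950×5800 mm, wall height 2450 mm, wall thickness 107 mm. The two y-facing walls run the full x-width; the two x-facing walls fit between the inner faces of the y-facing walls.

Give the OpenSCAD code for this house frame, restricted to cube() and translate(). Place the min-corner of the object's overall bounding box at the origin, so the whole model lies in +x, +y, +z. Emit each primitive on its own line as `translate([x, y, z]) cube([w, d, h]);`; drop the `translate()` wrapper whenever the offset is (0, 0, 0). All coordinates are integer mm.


cube([5950, 107, 2450]);
translate([0, 5693, 0]) cube([5950, 107, 2450]);
translate([0, 107, 0]) cube([107, 5586, 2450]);
translate([5843, 107, 0]) cube([107, 5586, 2450]);


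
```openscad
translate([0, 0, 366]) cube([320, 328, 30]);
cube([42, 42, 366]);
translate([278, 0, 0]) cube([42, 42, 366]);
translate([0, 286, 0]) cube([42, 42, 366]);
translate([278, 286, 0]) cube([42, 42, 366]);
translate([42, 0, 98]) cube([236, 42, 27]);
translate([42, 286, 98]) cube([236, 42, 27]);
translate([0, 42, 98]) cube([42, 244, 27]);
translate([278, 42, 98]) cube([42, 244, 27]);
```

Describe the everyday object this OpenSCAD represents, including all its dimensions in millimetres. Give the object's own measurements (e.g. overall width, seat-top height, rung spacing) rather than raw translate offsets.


A simple wooden stool: a rectangular seat 320 mm (x) by 328 mm (y), 30 mm thick, top face at z = 396 mm, on four square legs, each 42×42 mm in cross-section. The legs rest on z = 0, each flush with a corner of the seat. Four stretchers, 42 mm wide and 27 mm tall, connect adjacent legs with their undersides at z = 98 mm, each running between the inner faces of the legs it joins and aligned with the legs' outer faces on the other axis.


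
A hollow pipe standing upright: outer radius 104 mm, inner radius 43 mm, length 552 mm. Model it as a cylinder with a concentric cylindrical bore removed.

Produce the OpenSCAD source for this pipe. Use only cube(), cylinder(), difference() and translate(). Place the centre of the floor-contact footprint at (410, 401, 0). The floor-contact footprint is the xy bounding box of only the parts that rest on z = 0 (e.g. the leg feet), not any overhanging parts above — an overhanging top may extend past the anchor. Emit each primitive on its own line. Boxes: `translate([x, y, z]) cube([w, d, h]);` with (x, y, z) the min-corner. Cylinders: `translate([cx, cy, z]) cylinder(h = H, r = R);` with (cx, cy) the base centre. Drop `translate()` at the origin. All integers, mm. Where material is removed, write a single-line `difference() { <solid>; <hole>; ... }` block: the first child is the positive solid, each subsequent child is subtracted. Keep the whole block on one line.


difference() { translate([410, 401, 0]) cylinder(h = 552, r = 104); translate([410, 401, 0]) cylinder(h = 552, r = 43); }


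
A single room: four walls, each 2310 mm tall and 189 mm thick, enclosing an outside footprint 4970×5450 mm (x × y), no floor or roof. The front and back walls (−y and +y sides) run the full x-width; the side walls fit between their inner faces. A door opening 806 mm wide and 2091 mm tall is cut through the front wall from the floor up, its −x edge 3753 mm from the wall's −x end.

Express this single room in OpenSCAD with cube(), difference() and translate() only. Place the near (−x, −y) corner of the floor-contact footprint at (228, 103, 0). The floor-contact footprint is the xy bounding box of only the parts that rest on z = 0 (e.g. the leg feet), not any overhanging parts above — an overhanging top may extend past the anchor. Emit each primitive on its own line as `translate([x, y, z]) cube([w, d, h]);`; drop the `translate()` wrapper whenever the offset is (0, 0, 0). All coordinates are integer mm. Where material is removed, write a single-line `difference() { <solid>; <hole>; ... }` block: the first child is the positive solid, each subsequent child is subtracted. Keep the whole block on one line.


difference() { translate([228, 103, 0]) cube([4970, 189, 2310]); translate([3981, 103, 0]) cube([806, 189, 2091]); }
translate([228, 5364, 0]) cube([4970, 189, 2310]);
translate([228, 292, 0]) cube([189, 5072, 2310]);
translate([5009, 292, 0]) cube([189, 5072, 2310]);
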